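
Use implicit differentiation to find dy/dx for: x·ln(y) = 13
Differentiate both sides with respect to x, treating y as y(x). By the chain rule, any term containing y contributes a factor of y' = dy/dx when we differentiate it.

Move every term to one side and write the relation as F(x, y) = 0. Term by term,
  d/dx[x·ln(y)] = x·y'/y + ln(y)
  d/dx[-13] = 0

The pieces without y' make up ∂F/∂x and the coefficient of y' is ∂F/∂y:
  ∂F/∂x = ln(y),
  ∂F/∂y = x/y.

Since d/dx[F] = ∂F/∂x + (∂F/∂y)·y' = 0, solve for y':
  (∂F/∂y)·y' = -∂F/∂x
  dy/dx = -(∂F/∂x)/(∂F/∂y) = -(ln(y))/(x/y) = -y·ln(y)/x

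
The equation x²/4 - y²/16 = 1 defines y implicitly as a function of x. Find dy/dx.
Differentiate the relation implicitly: treat y = y(x) and apply the chain rule, so every y-derivative picks up a y' = dy/dx factor.

With everything moved to the left-hand side, differentiate term by term:
  d/dx[x^2/4] = x/2
  d/dx[-y^2/16] = -y·y'/8
  d/dx[-1] = 0

Separating the contributions that come from x directly and those that come through y:
  without y':      x/2
  multiplying y':  -y/8

so (x/2) + (-y/8)·y' = 0, and therefore
  dy/dx = -(x/2)/(-y/8) = 4x/y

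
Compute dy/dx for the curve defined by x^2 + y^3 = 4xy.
Differentiate the relation implicitly: treat y = y(x) and apply the chain rule, so every y-derivative picks up a y' = dy/dx factor.

With everything moved to the left-hand side, differentiate term by term:
  d/dx[x^2] = 2x
  d/dx[-4xy] = -4x·y' - 4y
  d/dx[y^3] = 3y^2·y'

Separating the contributions that come from x directly and those that come through y:
  without y':      2x - 4y
  multiplying y':  -4x + 3y^2

so (2x - 4y) + (-4x + 3y^2)·y' = 0, and therefore
  dy/dx = -(2x - 4y)/(-4x + 3y^2) = 2(x - 2y)/(4x - 3y^2)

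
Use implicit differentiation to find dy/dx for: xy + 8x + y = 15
Take d/dx of both sides. Since y is implicitly a function of x, the chain rule attaches a y' = dy/dx factor whenever we differentiate through y.

Set F(x, y) = (left side) − (right side), so the curve is F = 0. Differentiating each term of F:
  d/dx[xy] = x·y' + y
  d/dx[8x] = 8
  d/dx[y] = y'
  d/dx[-15] = 0

Collecting, the y'-free part is the partial derivative in x and the y' coefficient is the partial derivative in y:
  ∂F/∂x = y + 8
  ∂F/∂y = x + 1

so d/dx[F(x, y(x))] = ∂F/∂x + (∂F/∂y)·y' = 0. Rearranging,
  dy/dx = -(∂F/∂x)/(∂F/∂y) = -(y + 8)/(x + 1) = (-y - 8)/(x + 1)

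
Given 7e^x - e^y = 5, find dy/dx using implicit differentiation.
Differentiate both sides with respect to x, treating y as y(x). By the chain rule, any term containing y contributes a factor of y' = dy/dx when we differentiate it.

Move every term to one side and write the relation as F(x, y) = 0. Term by term,
  d/dx[7e^(x)] = 7e^(x)
  d/dx[-e^(y)] = -y'·e^(y)
  d/dx[-5] = 0

The pieces without y' make up ∂F/∂x and the coefficient of y' is ∂F/∂y:
  ∂F/∂x = 7e^(x),
  ∂F/∂y = -e^(y).

Since d/dx[F] = ∂F/∂x + (∂F/∂y)·y' = 0, solve for y':
  (∂F/∂y)·y' = -∂F/∂x
  dy/dx = -(∂F/∂x)/(∂F/∂y) = -(7e^(x))/(-e^(y)) = 7e^(x - y)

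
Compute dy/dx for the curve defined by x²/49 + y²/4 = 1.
Differentiate both sides with respect to x, treating y as y(x). By the chain rule, any term containing y contributes a factor of y' = dy/dx when we differentiate it.

Move every term to one side and write the relation as F(x, y) = 0. Term by term,
  d/dx[x^2/49] = 2x/49
  d/dx[y^2/4] = y·y'/2
  d/dx[-1] = 0

The pieces without y' make up ∂F/∂x and the coefficient of y' is ∂F/∂y:
  ∂F/∂x = 2x/49,
  ∂F/∂y = y/2.

Since d/dx[F] = ∂F/∂x + (∂F/∂y)·y' = 0, solve for y':
  (∂F/∂y)·y' = -∂F/∂x
  dy/dx = -(∂F/∂x)/(∂F/∂y) = -(2x/49)/(y/2) = -4x/(49y)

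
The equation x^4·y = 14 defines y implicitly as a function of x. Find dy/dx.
Take d/dx of both sides. Since y is implicitly a function of x, the chain rule attaches a y' = dy/dx factor whenever we differentiate through y.

Set F(x, y) = (left side) − (right side), so the curve is F = 0. Differentiating each term of F:
  d/dx[x^4y] = x^4·y' + 4x^3y
  d/dx[-14] = 0

Collecting, the y'-free part is the partial derivative in x and the y' coefficient is the partial derivative in y:
  ∂F/∂x = 4x^3y
  ∂F/∂y = x^4

so d/dx[F(x, y(x))] = ∂F/∂x + (∂F/∂y)·y' = 0. Rearranging,
  dy/dx = -(∂F/∂x)/(∂F/∂y) = -(4x^3y)/(x^4) = -4y/x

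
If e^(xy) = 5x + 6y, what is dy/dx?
Differentiate both sides with respect to x, treating y as y(x). By the chain rule, any term containing y contributes a factor of y' = dy/dx when we differentiate it.

Move every term to one side and write the relation as F(x, y) = 0. Term by term,
  d/dx[-5x] = -5
  d/dx[-6y] = -6·y'
  d/dx[e^(xy)] = (x·y' + y)·e^(xy)

The pieces without y' make up ∂F/∂x and the coefficient of y' is ∂F/∂y:
  ∂F/∂x = y·e^(xy) - 5,
  ∂F/∂y = x·e^(xy) - 6.

Since d/dx[F] = ∂F/∂x + (∂F/∂y)·y' = 0, solve for y':
  (∂F/∂y)·y' = -∂F/∂x
  dy/dx = -(∂F/∂x)/(∂F/∂y) = -(y·e^(xy) - 5)/(x·e^(xy) - 6) = (-y·e^(xy) + 5)/(x·e^(xy) - 6)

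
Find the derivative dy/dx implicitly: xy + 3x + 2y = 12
Differentiate the relation implicitly: treat y = y(x) and apply the chain rule, so every y-derivative picks up a y' = dy/dx factor.

With everything moved to the left-hand side, differentiate term by term:
  d/dx[xy] = x·y' + y
  d/dx[3x] = 3
  d/dx[2y] = 2·y'
  d/dx[-12] = 0

Separating the contributions that come from x directly and those that come through y:
  without y':      y + 3
  multiplying y':  x + 2

so (y + 3) + (x + 2)·y' = 0, and therefore
  dy/dx = -(y + 3)/(x + 2) = (-y - 3)/(x + 2)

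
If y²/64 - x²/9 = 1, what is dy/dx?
Apply d/dx to both sides, remembering that y depends on x. Each occurrence of y therefore brings in a y' = dy/dx via the chain rule.

With F(x, y) equal to the left-hand side minus the right, differentiate F term by term:
  d/dx[-x^2/9] = -2x/9
  d/dx[y^2/64] = y·y'/32
  d/dx[-1] = 0
Adding these up, d/dx[F] = 0 becomes
  (-2x/9) + (y/32)·y' = 0,
so isolating y',
  dy/dx = -(-2x/9)/(y/32) = 64x/(9y)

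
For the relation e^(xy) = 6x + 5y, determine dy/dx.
Differentiate both sides with respect to x, treating y as y(x). By the chain rule, any term containing y contributes a factor of y' = dy/dx when we differentiate it.

Move every term to one side and write the relation as F(x, y) = 0. Term by term,
  d/dx[-6x] = -6
  d/dx[-5y] = -5·y'
  d/dx[e^(xy)] = (x·y' + y)·e^(xy)

The pieces without y' make up ∂F/∂x and the coefficient of y' is ∂F/∂y:
  ∂F/∂x = y·e^(xy) - 6,
  ∂F/∂y = x·e^(xy) - 5.

Since d/dx[F] = ∂F/∂x + (∂F/∂y)·y' = 0, solve for y':
  (∂F/∂y)·y' = -∂F/∂x
  dy/dx = -(∂F/∂x)/(∂F/∂y) = -(y·e^(xy) - 6)/(x·e^(xy) - 5) = (-y·e^(xy) + 6)/(x·e^(xy) - 5)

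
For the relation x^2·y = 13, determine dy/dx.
Take d/dx of both sides. Since y is implicitly a function of x, the chain rule attaches a y' = dy/dx factor whenever we differentiate through y.

Set F(x, y) = (left side) − (right side), so the curve is F = 0. Differentiating each term of F:
  d/dx[x^2y] = x^2·y' + 2xy
  d/dx[-13] = 0

Collecting, the y'-free part is the partial derivative in x and the y' coefficient is the partial derivative in y:
  ∂F/∂x = 2xy
  ∂F/∂y = x^2

so d/dx[F(x, y(x))] = ∂F/∂x + (∂F/∂y)·y' = 0. Rearranging,
  dy/dx = -(∂F/∂x)/(∂F/∂y) = -(2xy)/(x^2) = -2y/x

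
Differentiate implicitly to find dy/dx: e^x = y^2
Differentiate both sides with respect to x, treating y as y(x). By the chain rule, any term containing y contributes a factor of y' = dy/dx when we differentiate it.

Move every term to one side and write the relation as F(x, y) = 0. Term by term,
  d/dx[-y^2] = -2y·y'
  d/dx[e^(x)] = e^(x)

The pieces without y' make up ∂F/∂x and the coefficient of y' is ∂F/∂y:
  ∂F/∂x = e^(x),
  ∂F/∂y = -2y.

Since d/dx[F] = ∂F/∂x + (∂F/∂y)·y' = 0, solve for y':
  (∂F/∂y)·y' = -∂F/∂x
  dy/dx = -(∂F/∂x)/(∂F/∂y) = -(e^(x))/(-2y) = e^(x)/(2y)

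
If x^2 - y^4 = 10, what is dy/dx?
Differentiate the relation implicitly: treat y = y(x) and apply the chain rule, so every y-derivative picks up a y' = dy/dx factor.

With everything moved to the left-hand side, differentiate term by term:
  d/dx[x^2] = 2x
  d/dx[-y^4] = -4y^3·y'
  d/dx[-10] = 0

Separating the contributions that come from x directly and those that come through y:
  without y':      2x
  multiplying y':  -4y^3

so (2x) + (-4y^3)·y' = 0, and therefore
  dy/dx = -(2x)/(-4y^3) = x/(2y^3)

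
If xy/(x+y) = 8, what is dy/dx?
Apply d/dx to both sides, remembering that y depends on x. Each occurrence of y therefore brings in a y' = dy/dx via the chain rule.

With F(x, y) equal to the left-hand side minus the right, differentiate F term by term:
  d/dx[xy/(x + y)] = xy(-y' - 1)/(x + y)^2 + x·y'/(x + y) + y/(x + y)
  d/dx[-8] = 0
Adding these up, d/dx[F] = 0 becomes
  (-xy/(x + y)^2 + y/(x + y)) + (-xy/(x + y)^2 + x/(x + y))·y' = 0,
so isolating y',
  dy/dx = -(-xy/(x + y)^2 + y/(x + y))/(-xy/(x + y)^2 + x/(x + y))
        = -(y^2/(x + y)^2)/(x^2/(x + y)^2) = -y^2/x^2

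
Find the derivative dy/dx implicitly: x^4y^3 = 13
Take d/dx of both sides. Since y is implicitly a function of x, the chain rule attaches a y' = dy/dx factor whenever we differentiate through y.

Set F(x, y) = (left side) − (right side), so the curve is F = 0. Differentiating each term of F:
  d/dx[x^4y^3] = 3x^4y^2·y' + 4x^3y^3
  d/dx[-13] = 0

Collecting, the y'-free part is the partial derivative in x and the y' coefficient is the partial derivative in y:
  ∂F/∂x = 4x^3y^3
  ∂F/∂y = 3x^4y^2

so d/dx[F(x, y(x))] = ∂F/∂x + (∂F/∂y)·y' = 0. Rearranging,
  dy/dx = -(∂F/∂x)/(∂F/∂y) = -(4x^3y^3)/(3x^4y^2) = -4y/(3x)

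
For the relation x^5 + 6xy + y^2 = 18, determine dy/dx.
Differentiate both sides with respect to x, treating y as y(x). By the chain rule, any term containing y contributes a factor of y' = dy/dx when we differentiate it.

Move every term to one side and write the relation as F(x, y) = 0. Term by term,
  d/dx[x^5] = 5x^4
  d/dx[6xy] = 6x·y' + 6y
  d/dx[y^2] = 2y·y'
  d/dx[-18] = 0

The pieces without y' make up ∂F/∂x and the coefficient of y' is ∂F/∂y:
  ∂F/∂x = 5x^4 + 6y,
  ∂F/∂y = 6x + 2y.

Since d/dx[F] = ∂F/∂x + (∂F/∂y)·y' = 0, solve for y':
  (∂F/∂y)·y' = -∂F/∂x
  dy/dx = -(∂F/∂x)/(∂F/∂y) = -(5x^4 + 6y)/(6x + 2y) = (-5x^4 - 6y)/(2(3x + y))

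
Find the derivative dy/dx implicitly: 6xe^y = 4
Differentiate the relation implicitly: treat y = y(x) and apply the chain rule, so every y-derivative picks up a y' = dy/dx factor.

With everything moved to the left-hand side, differentiate term by term:
  d/dx[6x·e^(y)] = 6x·y'·e^(y) + 6e^(y)
  d/dx[-4] = 0

Separating the contributions that come from x directly and those that come through y:
  without y':      6e^(y)
  multiplying y':  6x·e^(y)

so (6e^(y)) + (6x·e^(y))·y' = 0, and therefore
  dy/dx = -(6e^(y))/(6x·e^(y)) = -1/x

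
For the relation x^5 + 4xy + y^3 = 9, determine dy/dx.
Differentiate the relation implicitly: treat y = y(x) and apply the chain rule, so every y-derivative picks up a y' = dy/dx factor.

With everything moved to the left-hand side, differentiate term by term:
  d/dx[x^5] = 5x^4
  d/dx[4xy] = 4x·y' + 4y
  d/dx[y^3] = 3y^2·y'
  d/dx[-9] = 0

Separating the contributions that come from x directly and those that come through y:
  without y':      5x^4 + 4y
  multiplying y':  4x + 3y^2

so (5x^4 + 4y) + (4x + 3y^2)·y' = 0, and therefore
  dy/dx = -(5x^4 + 4y)/(4x + 3y^2) = (-5x^4 - 4y)/(4x + 3y^2)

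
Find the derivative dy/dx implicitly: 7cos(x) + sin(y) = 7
Take d/dx of both sides. Since y is implicitly a function of x, the chain rule attaches a y' = dy/dx factor whenever we differentiate through y.

Set F(x, y) = (left side) − (right side), so the curve is F = 0. Differentiating each term of F:
  d/dx[sin(y)] = y'·cos(y)
  d/dx[7cos(x)] = -7sin(x)
  d/dx[-7] = 0

Collecting, the y'-free part is the partial derivative in x and the y' coefficient is the partial derivative in y:
  ∂F/∂x = -7sin(x)
  ∂F/∂y = cos(y)

so d/dx[F(x, y(x))] = ∂F/∂x + (∂F/∂y)·y' = 0. Rearranging,
  dy/dx = -(∂F/∂x)/(∂F/∂y) = -(-7sin(x))/(cos(y)) = 7sin(x)/cos(y)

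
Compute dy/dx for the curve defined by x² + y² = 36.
Differentiate the relation implicitly: treat y = y(x) and apply the chain rule, so every y-derivative picks up a y' = dy/dx factor.

With everything moved to the left-hand side, differentiate term by term:
  d/dx[x^2] = 2x
  d/dx[y^2] = 2y·y'
  d/dx[-36] = 0

Separating the contributions that come from x directly and those that come through y:
  without y':      2x
  multiplying y':  2y

so (2x) + (2y)·y' = 0, and therefore
  dy/dx = -(2x)/(2y) = -x/y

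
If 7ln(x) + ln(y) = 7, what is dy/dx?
Differentiate both sides with respect to x, treating y as y(x). By the chain rule, any term containing y contributes a factor of y' = dy/dx when we differentiate it.

Move every term to one side and write the relation as F(x, y) = 0. Term by term,
  d/dx[7ln(x)] = 7/x
  d/dx[ln(y)] = y'/y
  d/dx[-7] = 0

The pieces without y' make up ∂F/∂x and the coefficient of y' is ∂F/∂y:
  ∂F/∂x = 7/x,
  ∂F/∂y = 1/y.

Since d/dx[F] = ∂F/∂x + (∂F/∂y)·y' = 0, solve for y':
  (∂F/∂y)·y' = -∂F/∂x
  dy/dx = -(∂F/∂x)/(∂F/∂y) = -(7/x)/(1/y) = -7y/x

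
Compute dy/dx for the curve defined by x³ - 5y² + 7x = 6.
Take d/dx of both sides. Since y is implicitly a function of x, the chain rule attaches a y' = dy/dx factor whenever we differentiate through y.

Set F(x, y) = (left side) − (right side), so the curve is F = 0. Differentiating each term of F:
  d/dx[x^3] = 3x^2
  d/dx[7x] = 7
  d/dx[-5y^2] = -10y·y'
  d/dx[-6] = 0

Collecting, the y'-free part is the partial derivative in x and the y' coefficient is the partial derivative in y:
  ∂F/∂x = 3x^2 + 7
  ∂F/∂y = -10y

so d/dx[F(x, y(x))] = ∂F/∂x + (∂F/∂y)·y' = 0. Rearranging,
  dy/dx = -(∂F/∂x)/(∂F/∂y) = -(3x^2 + 7)/(-10y) = (3x^2 + 7)/(10y)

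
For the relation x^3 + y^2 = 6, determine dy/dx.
Take d/dx of both sides. Since y is implicitly a function of x, the chain rule attaches a y' = dy/dx factor whenever we differentiate through y.

Set F(x, y) = (left side) − (right side), so the curve is F = 0. Differentiating each term of F:
  d/dx[x^3] = 3x^2
  d/dx[y^2] = 2y·y'
  d/dx[-6] = 0

Collecting, the y'-free part is the partial derivative in x and the y' coefficient is the partial derivative in y:
  ∂F/∂x = 3x^2
  ∂F/∂y = 2y

so d/dx[F(x, y(x))] = ∂F/∂x + (∂F/∂y)·y' = 0. Rearranging,
  dy/dx = -(∂F/∂x)/(∂F/∂y) = -(3x^2)/(2y) = -3x^2/(2y)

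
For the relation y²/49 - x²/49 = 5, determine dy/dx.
Differentiate both sides with respect to x, treating y as y(x). By the chain rule, any term containing y contributes a factor of y' = dy/dx when we differentiate it.

Move every term to one side and write the relation as F(x, y) = 0. Term by term,
  d/dx[-x^2/49] = -2x/49
  d/dx[y^2/49] = 2y·y'/49
  d/dx[-5] = 0

The pieces without y' make up ∂F/∂x and the coefficient of y' is ∂F/∂y:
  ∂F/∂x = -2x/49,
  ∂F/∂y = 2y/49.

Since d/dx[F] = ∂F/∂x + (∂F/∂y)·y' = 0, solve for y':
  (∂F/∂y)·y' = -∂F/∂x
  dy/dx = -(∂F/∂x)/(∂F/∂y) = -(-2x/49)/(2y/49) = x/y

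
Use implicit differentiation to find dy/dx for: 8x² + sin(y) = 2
Differentiate the relation implicitly: treat y = y(x) and apply the chain rule, so every y-derivative picks up a y' = dy/dx factor.

With everything moved to the left-hand side, differentiate term by term:
  d/dx[8x^2] = 16x
  d/dx[sin(y)] = y'·cos(y)
  d/dx[-2] = 0

Separating the contributions that come from x directly and those that come through y:
  without y':      16x
  multiplying y':  cos(y)

so (16x) + (cos(y))·y' = 0, and therefore
  dy/dx = -(16x)/(cos(y)) = -16x/cos(y)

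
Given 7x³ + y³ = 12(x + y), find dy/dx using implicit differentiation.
Take d/dx of both sides. Since y is implicitly a function of x, the chain rule attaches a y' = dy/dx factor whenever we differentiate through y.

Set F(x, y) = (left side) − (right side), so the curve is F = 0. Differentiating each term of F:
  d/dx[7x^3] = 21x^2
  d/dx[-12x] = -12
  d/dx[y^3] = 3y^2·y'
  d/dx[-12y] = -12·y'

Collecting, the y'-free part is the partial derivative in x and the y' coefficient is the partial derivative in y:
  ∂F/∂x = 21x^2 - 12
  ∂F/∂y = 3y^2 - 12

so d/dx[F(x, y(x))] = ∂F/∂x + (∂F/∂y)·y' = 0. Rearranging,
  dy/dx = -(∂F/∂x)/(∂F/∂y) = -(21x^2 - 12)/(3y^2 - 12) = (4 - 7x^2)/(y^2 - 4)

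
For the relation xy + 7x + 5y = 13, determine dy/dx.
Apply d/dx to both sides, remembering that y depends on x. Each occurrence of y therefore brings in a y' = dy/dx via the chain rule.

With F(x, y) equal to the left-hand side minus the right, differentiate F term by term:
  d/dx[xy] = x·y' + y
  d/dx[7x] = 7
  d/dx[5y] = 5·y'
  d/dx[-13] = 0
Adding these up, d/dx[F] = 0 becomes
  (y + 7) + (x + 5)·y' = 0,
so isolating y',
  dy/dx = -(y + 7)/(x + 5) = (-y - 7)/(x + 5)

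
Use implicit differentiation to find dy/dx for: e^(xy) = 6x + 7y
Take d/dx of both sides. Since y is implicitly a function of x, the chain rule attaches a y' = dy/dx factor whenever we differentiate through y.

Set F(x, y) = (left side) − (right side), so the curve is F = 0. Differentiating each term of F:
  d/dx[-6x] = -6
  d/dx[-7y] = -7·y'
  d/dx[e^(xy)] = (x·y' + y)·e^(xy)

Collecting, the y'-free part is the partial derivative in x and the y' coefficient is the partial derivative in y:
  ∂F/∂x = y·e^(xy) - 6
  ∂F/∂y = x·e^(xy) - 7

so d/dx[F(x, y(x))] = ∂F/∂x + (∂F/∂y)·y' = 0. Rearranging,
  dy/dx = -(∂F/∂x)/(∂F/∂y) = -(y·e^(xy) - 6)/(x·e^(xy) - 7) = (-y·e^(xy) + 6)/(x·e^(xy) - 7)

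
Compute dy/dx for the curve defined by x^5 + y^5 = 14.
Take d/dx of both sides. Since y is implicitly a function of x, the chain rule attaches a y' = dy/dx factor whenever we differentiate through y.

Set F(x, y) = (left side) − (right side), so the curve is F = 0. Differentiating each term of F:
  d/dx[x^5] = 5x^4
  d/dx[y^5] = 5y^4·y'
  d/dx[-14] = 0

Collecting, the y'-free part is the partial derivative in x and the y' coefficient is the partial derivative in y:
  ∂F/∂x = 5x^4
  ∂F/∂y = 5y^4

so d/dx[F(x, y(x))] = ∂F/∂x + (∂F/∂y)·y' = 0. Rearranging,
  dy/dx = -(∂F/∂x)/(∂F/∂y) = -(5x^4)/(5y^4) = -x^4/y^4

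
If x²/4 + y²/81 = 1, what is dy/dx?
Apply d/dx to both sides, remembering that y depends on x. Each occurrence of y therefore brings in a y' = dy/dx via the chain rule.

With F(x, y) equal to the left-hand side minus the right, differentiate F term by term:
  d/dx[x^2/4] = x/2
  d/dx[y^2/81] = 2y·y'/81
  d/dx[-1] = 0
Adding these up, d/dx[F] = 0 becomes
  (x/2) + (2y/81)·y' = 0,
so isolating y',
  dy/dx = -(x/2)/(2y/81) = -81x/(4y)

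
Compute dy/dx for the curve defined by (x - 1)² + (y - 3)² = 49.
Apply d/dx to both sides, remembering that y depends on x. Each occurrence of y therefore brings in a y' = dy/dx via the chain rule.

With F(x, y) equal to the left-hand side minus the right, differentiate F term by term:
  d/dx[(x - 1)^2] = 2x - 2
  d/dx[(y - 3)^2] = 2·y'(y - 3)
  d/dx[-49] = 0
Adding these up, d/dx[F] = 0 becomes
  (2x - 2) + (2y - 6)·y' = 0,
so isolating y',
  dy/dx = -(2x - 2)/(2y - 6) = (1 - x)/(y - 3)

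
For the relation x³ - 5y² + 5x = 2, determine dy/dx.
Apply d/dx to both sides, remembering that y depends on x. Each occurrence of y therefore brings in a y' = dy/dx via the chain rule.

With F(x, y) equal to the left-hand side minus the right, differentiate F term by term:
  d/dx[x^3] = 3x^2
  d/dx[5x] = 5
  d/dx[-5y^2] = -10y·y'
  d/dx[-2] = 0
Adding these up, d/dx[F] = 0 becomes
  (3x^2 + 5) + (-10y)·y' = 0,
so isolating y',
  dy/dx = -(3x^2 + 5)/(-10y) = (3x^2 + 5)/(10y)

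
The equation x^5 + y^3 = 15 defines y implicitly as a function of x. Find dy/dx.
Apply d/dx to both sides, remembering that y depends on x. Each occurrence of y therefore brings in a y' = dy/dx via the chain rule.

With F(x, y) equal to the left-hand side minus the right, differentiate F term by term:
  d/dx[x^5] = 5x^4
  d/dx[y^3] = 3y^2·y'
  d/dx[-15] = 0
Adding these up, d/dx[F] = 0 becomes
  (5x^4) + (3y^2)·y' = 0,
so isolating y',
  dy/dx = -(5x^4)/(3y^2) = -5x^4/(3y^2)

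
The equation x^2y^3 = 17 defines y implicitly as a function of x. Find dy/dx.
Take d/dx of both sides. Since y is implicitly a function of x, the chain rule attaches a y' = dy/dx factor whenever we differentiate through y.

Set F(x, y) = (left side) − (right side), so the curve is F = 0. Differentiating each term of F:
  d/dx[x^2y^3] = 3x^2y^2·y' + 2xy^3
  d/dx[-17] = 0

Collecting, the y'-free part is the partial derivative in x and the y' coefficient is the partial derivative in y:
  ∂F/∂x = 2xy^3
  ∂F/∂y = 3x^2y^2

so d/dx[F(x, y(x))] = ∂F/∂x + (∂F/∂y)·y' = 0. Rearranging,
  dy/dx = -(∂F/∂x)/(∂F/∂y) = -(2xy^3)/(3x^2y^2) = -2y/(3x)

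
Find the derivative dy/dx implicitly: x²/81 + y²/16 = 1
Differentiate both sides with respect to x, treating y as y(x). By the chain rule, any term containing y contributes a factor of y' = dy/dx when we differentiate it.

Move every term to one side and write the relation as F(x, y) = 0. Term by term,
  d/dx[x^2/81] = 2x/81
  d/dx[y^2/16] = y·y'/8
  d/dx[-1] = 0

The pieces without y' make up ∂F/∂x and the coefficient of y' is ∂F/∂y:
  ∂F/∂x = 2x/81,
  ∂F/∂y = y/8.

Since d/dx[F] = ∂F/∂x + (∂F/∂y)·y' = 0, solve for y':
  (∂F/∂y)·y' = -∂F/∂x
  dy/dx = -(∂F/∂x)/(∂F/∂y) = -(2x/81)/(y/8) = -16x/(81y)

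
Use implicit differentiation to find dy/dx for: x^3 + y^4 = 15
Differentiate the relation implicitly: treat y = y(x) and apply the chain rule, so every y-derivative picks up a y' = dy/dx factor.

With everything moved to the left-hand side, differentiate term by term:
  d/dx[x^3] = 3x^2
  d/dx[y^4] = 4y^3·y'
  d/dx[-15] = 0

Separating the contributions that come from x directly and those that come through y:
  without y':      3x^2
  multiplying y':  4y^3

so (3x^2) + (4y^3)·y' = 0, and therefore
  dy/dx = -(3x^2)/(4y^3) = -3x^2/(4y^3)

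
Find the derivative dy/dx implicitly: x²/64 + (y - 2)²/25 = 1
Take d/dx of both sides. Since y is implicitly a function of x, the chain rule attaches a y' = dy/dx factor whenever we differentiate through y.

Set F(x, y) = (left side) − (right side), so the curve is F = 0. Differentiating each term of F:
  d/dx[x^2/64] = x/32
  d/dx[(y - 2)^2/25] = 2·y'(y - 2)/25
  d/dx[-1] = 0

Collecting, the y'-free part is the partial derivative in x and the y' coefficient is the partial derivative in y:
  ∂F/∂x = x/32
  ∂F/∂y = 2y/25 - 4/25

so d/dx[F(x, y(x))] = ∂F/∂x + (∂F/∂y)·y' = 0. Rearranging,
  dy/dx = -(∂F/∂x)/(∂F/∂y) = -(x/32)/(2y/25 - 4/25)
        = -(x/32)/(2(y - 2)/25) = -25x/(64y - 128)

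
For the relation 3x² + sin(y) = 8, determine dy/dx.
Apply d/dx to both sides, remembering that y depends on x. Each occurrence of y therefore brings in a y' = dy/dx via the chain rule.

With F(x, y) equal to the left-hand side minus the right, differentiate F term by term:
  d/dx[3x^2] = 6x
  d/dx[sin(y)] = y'·cos(y)
  d/dx[-8] = 0
Adding these up, d/dx[F] = 0 becomes
  (6x) + (cos(y))·y' = 0,
so isolating y',
  dy/dx = -(6x)/(cos(y)) = -6x/cos(y)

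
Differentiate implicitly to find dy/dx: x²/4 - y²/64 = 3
Apply d/dx to both sides, remembering that y depends on x. Each occurrence of y therefore brings in a y' = dy/dx via the chain rule.

With F(x, y) equal to the left-hand side minus the right, differentiate F term by term:
  d/dx[x^2/4] = x/2
  d/dx[-y^2/64] = -y·y'/32
  d/dx[-3] = 0
Adding these up, d/dx[F] = 0 becomes
  (x/2) + (-y/32)·y' = 0,
so isolating y',
  dy/dx = -(x/2)/(-y/32) = 16x/y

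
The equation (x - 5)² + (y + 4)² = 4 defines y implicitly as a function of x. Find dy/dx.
Differentiate both sides with respect to x, treating y as y(x). By the chain rule, any term containing y contributes a factor of y' = dy/dx when we differentiate it.

Move every term to one side and write the relation as F(x, y) = 0. Term by term,
  d/dx[(x - 5)^2] = 2x - 10
  d/dx[(y + 4)^2] = 2·y'(y + 4)
  d/dx[-4] = 0

The pieces without y' make up ∂F/∂x and the coefficient of y' is ∂F/∂y:
  ∂F/∂x = 2x - 10,
  ∂F/∂y = 2y + 8.

Since d/dx[F] = ∂F/∂x + (∂F/∂y)·y' = 0, solve for y':
  (∂F/∂y)·y' = -∂F/∂x
  dy/dx = -(∂F/∂x)/(∂F/∂y) = -(2x - 10)/(2y + 8) = (5 - x)/(y + 4)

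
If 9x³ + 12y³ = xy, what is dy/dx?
Differentiate the relation implicitly: treat y = y(x) and apply the chain rule, so every y-derivative picks up a y' = dy/dx factor.

With everything moved to the left-hand side, differentiate term by term:
  d/dx[9x^3] = 27x^2
  d/dx[-xy] = -x·y' - y
  d/dx[12y^3] = 36y^2·y'

Separating the contributions that come from x directly and those that come through y:
  without y':      27x^2 - y
  multiplying y':  -x + 36y^2

so (27x^2 - y) + (-x + 36y^2)·y' = 0, and therefore
  dy/dx = -(27x^2 - y)/(-x + 36y^2) = (27x^2 - y)/(x - 36y^2)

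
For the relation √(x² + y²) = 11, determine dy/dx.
Take d/dx of both sides. Since y is implicitly a function of x, the chain rule attaches a y' = dy/dx factor whenever we differentiate through y.

Set F(x, y) = (left side) − (right side), so the curve is F = 0. Differentiating each term of F:
  d/dx[√(x^2 + y^2)] = (x + y·y')/√(x^2 + y^2)
  d/dx[-11] = 0

Collecting, the y'-free part is the partial derivative in x and the y' coefficient is the partial derivative in y:
  ∂F/∂x = x/√(x^2 + y^2)
  ∂F/∂y = y/√(x^2 + y^2)

so d/dx[F(x, y(x))] = ∂F/∂x + (∂F/∂y)·y' = 0. Rearranging,
  dy/dx = -(∂F/∂x)/(∂F/∂y) = -(x/√(x^2 + y^2))/(y/√(x^2 + y^2)) = -x/y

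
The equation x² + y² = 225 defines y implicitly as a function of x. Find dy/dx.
Differentiate both sides with respect to x, treating y as y(x). By the chain rule, any term containing y contributes a factor of y' = dy/dx when we differentiate it.

Move every term to one side and write the relation as F(x, y) = 0. Term by term,
  d/dx[x^2] = 2x
  d/dx[y^2] = 2y·y'
  d/dx[-225] = 0

The pieces without y' make up ∂F/∂x and the coefficient of y' is ∂F/∂y:
  ∂F/∂x = 2x,
  ∂F/∂y = 2y.

Since d/dx[F] = ∂F/∂x + (∂F/∂y)·y' = 0, solve for y':
  (∂F/∂y)·y' = -∂F/∂x
  dy/dx = -(∂F/∂x)/(∂F/∂y) = -(2x)/(2y) = -x/y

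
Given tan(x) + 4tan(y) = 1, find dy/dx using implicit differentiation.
Apply d/dx to both sides, remembering that y depends on x. Each occurrence of y therefore brings in a y' = dy/dx via the chain rule.

With F(x, y) equal to the left-hand side minus the right, differentiate F term by term:
  d/dx[tan(x)] = tan(x)^2 + 1
  d/dx[4tan(y)] = 4·y'(tan(y)^2 + 1)
  d/dx[-1] = 0
Adding these up, d/dx[F] = 0 becomes
  (tan(x)^2 + 1) + (4tan(y)^2 + 4)·y' = 0,
so isolating y',
  dy/dx = -(tan(x)^2 + 1)/(4tan(y)^2 + 4) = -cos(y)^2/(4cos(x)^2)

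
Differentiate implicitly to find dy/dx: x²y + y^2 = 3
Apply d/dx to both sides, remembering that y depends on x. Each occurrence of y therefore brings in a y' = dy/dx via the chain rule.

With F(x, y) equal to the left-hand side minus the right, differentiate F term by term:
  d/dx[x^2y] = x^2·y' + 2xy
  d/dx[y^2] = 2y·y'
  d/dx[-3] = 0
Adding these up, d/dx[F] = 0 becomes
  (2xy) + (x^2 + 2y)·y' = 0,
so isolating y',
  dy/dx = -(2xy)/(x^2 + 2y) = -2xy/(x^2 + 2y)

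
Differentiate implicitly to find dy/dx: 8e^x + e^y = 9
Differentiate the relation implicitly: treat y = y(x) and apply the chain rule, so every y-derivative picks up a y' = dy/dx factor.

With everything moved to the left-hand side, differentiate term by term:
  d/dx[8e^(x)] = 8e^(x)
  d/dx[e^(y)] = y'·e^(y)
  d/dx[-9] = 0

Separating the contributions that come from x directly and those that come through y:
  without y':      8e^(x)
  multiplying y':  e^(y)

so (8e^(x)) + (e^(y))·y' = 0, and therefore
  dy/dx = -(8e^(x))/(e^(y)) = -8e^(x - y)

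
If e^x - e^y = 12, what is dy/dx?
Take d/dx of both sides. Since y is implicitly a function of x, the chain rule attaches a y' = dy/dx factor whenever we differentiate through y.

Set F(x, y) = (left side) − (right side), so the curve is F = 0. Differentiating each term of F:
  d/dx[e^(x)] = e^(x)
  d/dx[-e^(y)] = -y'·e^(y)
  d/dx[-12] = 0

Collecting, the y'-free part is the partial derivative in x and the y' coefficient is the partial derivative in y:
  ∂F/∂x = e^(x)
  ∂F/∂y = -e^(y)

so d/dx[F(x, y(x))] = ∂F/∂x + (∂F/∂y)·y' = 0. Rearranging,
  dy/dx = -(∂F/∂x)/(∂F/∂y) = -(e^(x))/(-e^(y)) = e^(x - y)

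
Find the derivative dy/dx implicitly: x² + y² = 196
Take d/dx of both sides. Since y is implicitly a function of x, the chain rule attaches a y' = dy/dx factor whenever we differentiate through y.

Set F(x, y) = (left side) − (right side), so the curve is F = 0. Differentiating each term of F:
  d/dx[x^2] = 2x
  d/dx[y^2] = 2y·y'
  d/dx[-196] = 0

Collecting, the y'-free part is the partial derivative in x and the y' coefficient is the partial derivative in y:
  ∂F/∂x = 2x
  ∂F/∂y = 2y

so d/dx[F(x, y(x))] = ∂F/∂x + (∂F/∂y)·y' = 0. Rearranging,
  dy/dx = -(∂F/∂x)/(∂F/∂y) = -(2x)/(2y) = -x/y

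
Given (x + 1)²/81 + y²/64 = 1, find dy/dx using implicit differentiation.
Differentiate both sides with respect to x, treating y as y(x). By the chain rule, any term containing y contributes a factor of y' = dy/dx when we differentiate it.

Move every term to one side and write the relation as F(x, y) = 0. Term by term,
  d/dx[y^2/64] = y·y'/32
  d/dx[(x + 1)^2/81] = 2x/81 + 2/81
  d/dx[-1] = 0

The pieces without y' make up ∂F/∂x and the coefficient of y' is ∂F/∂y:
  ∂F/∂x = 2x/81 + 2/81,
  ∂F/∂y = y/32.

Since d/dx[F] = ∂F/∂x + (∂F/∂y)·y' = 0, solve for y':
  (∂F/∂y)·y' = -∂F/∂x
  dy/dx = -(∂F/∂x)/(∂F/∂y) = -(2x/81 + 2/81)/(y/32)
        = -(2(x + 1)/81)/(y/32) = 64(-x - 1)/(81y)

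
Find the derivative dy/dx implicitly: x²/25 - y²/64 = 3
Differentiate the relation implicitly: treat y = y(x) and apply the chain rule, so every y-derivative picks up a y' = dy/dx factor.

With everything moved to the left-hand side, differentiate term by term:
  d/dx[x^2/25] = 2x/25
  d/dx[-y^2/64] = -y·y'/32
  d/dx[-3] = 0

Separating the contributions that come from x directly and those that come through y:
  without y':      2x/25
  multiplying y':  -y/32

so (2x/25) + (-y/32)·y' = 0, and therefore
  dy/dx = -(2x/25)/(-y/32) = 64x/(25y)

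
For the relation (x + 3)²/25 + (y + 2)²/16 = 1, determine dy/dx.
Apply d/dx to both sides, remembering that y depends on x. Each occurrence of y therefore brings in a y' = dy/dx via the chain rule.

With F(x, y) equal to the left-hand side minus the right, differentiate F term by term:
  d/dx[(x + 3)^2/25] = 2x/25 + 6/25
  d/dx[(y + 2)^2/16] = y'(y + 2)/8
  d/dx[-1] = 0
Adding these up, d/dx[F] = 0 becomes
  (2x/25 + 6/25) + (y/8 + 1/4)·y' = 0,
so isolating y',
  dy/dx = -(2x/25 + 6/25)/(y/8 + 1/4)
        = -(2(x + 3)/25)/((y + 2)/8) = 16(-x - 3)/(25(y + 2))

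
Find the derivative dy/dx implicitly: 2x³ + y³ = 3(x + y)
Apply d/dx to both sides, remembering that y depends on x. Each occurrence of y therefore brings in a y' = dy/dx via the chain rule.

With F(x, y) equal to the left-hand side minus the right, differentiate F term by term:
  d/dx[2x^3] = 6x^2
  d/dx[-3x] = -3
  d/dx[y^3] = 3y^2·y'
  d/dx[-3y] = -3·y'
Adding these up, d/dx[F] = 0 becomes
  (6x^2 - 3) + (3y^2 - 3)·y' = 0,
so isolating y',
  dy/dx = -(6x^2 - 3)/(3y^2 - 3) = (1 - 2x^2)/(y^2 - 1)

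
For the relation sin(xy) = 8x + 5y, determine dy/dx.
Differentiate both sides with respect to x, treating y as y(x). By the chain rule, any term containing y contributes a factor of y' = dy/dx when we differentiate it.

Move every term to one side and write the relation as F(x, y) = 0. Term by term,
  d/dx[-8x] = -8
  d/dx[-5y] = -5·y'
  d/dx[sin(xy)] = (x·y' + y)·cos(xy)

The pieces without y' make up ∂F/∂x and the coefficient of y' is ∂F/∂y:
  ∂F/∂x = y·cos(xy) - 8,
  ∂F/∂y = x·cos(xy) - 5.

Since d/dx[F] = ∂F/∂x + (∂F/∂y)·y' = 0, solve for y':
  (∂F/∂y)·y' = -∂F/∂x
  dy/dx = -(∂F/∂x)/(∂F/∂y) = -(y·cos(xy) - 8)/(x·cos(xy) - 5) = (-y·cos(xy) + 8)/(x·cos(xy) - 5)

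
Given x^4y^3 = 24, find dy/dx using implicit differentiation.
Apply d/dx to both sides, remembering that y depends on x. Each occurrence of y therefore brings in a y' = dy/dx via the chain rule.

With F(x, y) equal to the left-hand side minus the right, differentiate F term by term:
  d/dx[x^4y^3] = 3x^4y^2·y' + 4x^3y^3
  d/dx[-24] = 0
Adding these up, d/dx[F] = 0 becomes
  (4x^3y^3) + (3x^4y^2)·y' = 0,
so isolating y',
  dy/dx = -(4x^3y^3)/(3x^4y^2) = -4y/(3x)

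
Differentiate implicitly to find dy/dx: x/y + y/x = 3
Differentiate the relation implicitly: treat y = y(x) and apply the chain rule, so every y-derivative picks up a y' = dy/dx factor.

With everything moved to the left-hand side, differentiate term by term:
  d/dx[x/y] = -x·y'/y^2 + 1/y
  d/dx[y/x] = y'/x - y/x^2
  d/dx[-3] = 0

Separating the contributions that come from x directly and those that come through y:
  without y':      1/y - y/x^2
  multiplying y':  -x/y^2 + 1/x

so (1/y - y/x^2) + (-x/y^2 + 1/x)·y' = 0, and therefore
  dy/dx = -(1/y - y/x^2)/(-x/y^2 + 1/x)
        = -((x - y)(x + y)/(x^2y))/(-(x - y)(x + y)/(xy^2)) = y/x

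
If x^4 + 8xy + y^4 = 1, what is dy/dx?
Differentiate the relation implicitly: treat y = y(x) and apply the chain rule, so every y-derivative picks up a y' = dy/dx factor.

With everything moved to the left-hand side, differentiate term by term:
  d/dx[x^4] = 4x^3
  d/dx[8xy] = 8x·y' + 8y
  d/dx[y^4] = 4y^3·y'
  d/dx[-1] = 0

Separating the contributions that come from x directly and those that come through y:
  without y':      4x^3 + 8y
  multiplying y':  8x + 4y^3

so (4x^3 + 8y) + (8x + 4y^3)·y' = 0, and therefore
  dy/dx = -(4x^3 + 8y)/(8x + 4y^3) = (-x^3 - 2y)/(2x + y^3)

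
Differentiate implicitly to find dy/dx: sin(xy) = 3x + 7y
Differentiate both sides with respect to x, treating y as y(x). By the chain rule, any term containing y contributes a factor of y' = dy/dx when we differentiate it.

Move every term to one side and write the relation as F(x, y) = 0. Term by term,
  d/dx[-3x] = -3
  d/dx[-7y] = -7·y'
  d/dx[sin(xy)] = (x·y' + y)·cos(xy)

The pieces without y' make up ∂F/∂x and the coefficient of y' is ∂F/∂y:
  ∂F/∂x = y·cos(xy) - 3,
  ∂F/∂y = x·cos(xy) - 7.

Since d/dx[F] = ∂F/∂x + (∂F/∂y)·y' = 0, solve for y':
  (∂F/∂y)·y' = -∂F/∂x
  dy/dx = -(∂F/∂x)/(∂F/∂y) = -(y·cos(xy) - 3)/(x·cos(xy) - 7) = (-y·cos(xy) + 3)/(x·cos(xy) - 7)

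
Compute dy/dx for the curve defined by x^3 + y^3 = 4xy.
Take d/dx of both sides. Since y is implicitly a function of x, the chain rule attaches a y' = dy/dx factor whenever we differentiate through y.

Set F(x, y) = (left side) − (right side), so the curve is F = 0. Differentiating each term of F:
  d/dx[x^3] = 3x^2
  d/dx[-4xy] = -4x·y' - 4y
  d/dx[y^3] = 3y^2·y'

Collecting, the y'-free part is the partial derivative in x and the y' coefficient is the partial derivative in y:
  ∂F/∂x = 3x^2 - 4y
  ∂F/∂y = -4x + 3y^2

so d/dx[F(x, y(x))] = ∂F/∂x + (∂F/∂y)·y' = 0. Rearranging,
  dy/dx = -(∂F/∂x)/(∂F/∂y) = -(3x^2 - 4y)/(-4x + 3y^2) = (3x^2 - 4y)/(4x - 3y^2)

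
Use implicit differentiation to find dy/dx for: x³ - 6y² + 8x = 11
Take d/dx of both sides. Since y is implicitly a function of x, the chain rule attaches a y' = dy/dx factor whenever we differentiate through y.

Set F(x, y) = (left side) − (right side), so the curve is F = 0. Differentiating each term of F:
  d/dx[x^3] = 3x^2
  d/dx[8x] = 8
  d/dx[-6y^2] = -12y·y'
  d/dx[-11] = 0

Collecting, the y'-free part is the partial derivative in x and the y' coefficient is the partial derivative in y:
  ∂F/∂x = 3x^2 + 8
  ∂F/∂y = -12y

so d/dx[F(x, y(x))] = ∂F/∂x + (∂F/∂y)·y' = 0. Rearranging,
  dy/dx = -(∂F/∂x)/(∂F/∂y) = -(3x^2 + 8)/(-12y) = (3x^2 + 8)/(12y)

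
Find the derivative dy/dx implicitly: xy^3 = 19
Differentiate the relation implicitly: treat y = y(x) and apply the chain rule, so every y-derivative picks up a y' = dy/dx factor.

With everything moved to the left-hand side, differentiate term by term:
  d/dx[xy^3] = 3xy^2·y' + y^3
  d/dx[-19] = 0

Separating the contributions that come from x directly and those that come through y:
  without y':      y^3
  multiplying y':  3xy^2

so (y^3) + (3xy^2)·y' = 0, and therefore
  dy/dx = -(y^3)/(3xy^2) = -y/(3x)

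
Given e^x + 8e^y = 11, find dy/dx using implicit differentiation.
Differentiate the relation implicitly: treat y = y(x) and apply the chain rule, so every y-derivative picks up a y' = dy/dx factor.

With everything moved to the left-hand side, differentiate term by term:
  d/dx[e^(x)] = e^(x)
  d/dx[8e^(y)] = 8·y'·e^(y)
  d/dx[-11] = 0

Separating the contributions that come from x directly and those that come through y:
  without y':      e^(x)
  multiplying y':  8e^(y)

so (e^(x)) + (8e^(y))·y' = 0, and therefore
  dy/dx = -(e^(x))/(8e^(y)) = -e^(x - y)/8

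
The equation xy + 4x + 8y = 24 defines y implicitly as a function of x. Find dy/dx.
Take d/dx of both sides. Since y is implicitly a function of x, the chain rule attaches a y' = dy/dx factor whenever we differentiate through y.

Set F(x, y) = (left side) − (right side), so the curve is F = 0. Differentiating each term of F:
  d/dx[xy] = x·y' + y
  d/dx[4x] = 4
  d/dx[8y] = 8·y'
  d/dx[-24] = 0

Collecting, the y'-free part is the partial derivative in x and the y' coefficient is the partial derivative in y:
  ∂F/∂x = y + 4
  ∂F/∂y = x + 8

so d/dx[F(x, y(x))] = ∂F/∂x + (∂F/∂y)·y' = 0. Rearranging,
  dy/dx = -(∂F/∂x)/(∂F/∂y) = -(y + 4)/(x + 8) = (-y - 4)/(x + 8)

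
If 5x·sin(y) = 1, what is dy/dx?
Apply d/dx to both sides, remembering that y depends on x. Each occurrence of y therefore brings in a y' = dy/dx via the chain rule.

With F(x, y) equal to the left-hand side minus the right, differentiate F term by term:
  d/dx[5x·sin(y)] = 5x·y'·cos(y) + 5sin(y)
  d/dx[-1] = 0
Adding these up, d/dx[F] = 0 becomes
  (5sin(y)) + (5x·cos(y))·y' = 0,
so isolating y',
  dy/dx = -(5sin(y))/(5x·cos(y)) = -tan(y)/x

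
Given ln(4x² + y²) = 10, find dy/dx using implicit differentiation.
Take d/dx of both sides. Since y is implicitly a function of x, the chain rule attaches a y' = dy/dx factor whenever we differentiate through y.

Set F(x, y) = (left side) − (right side), so the curve is F = 0. Differentiating each term of F:
  d/dx[ln(4x^2 + y^2)] = (8x + 2y·y')/(4x^2 + y^2)
  d/dx[-10] = 0

Collecting, the y'-free part is the partial derivative in x and the y' coefficient is the partial derivative in y:
  ∂F/∂x = 8x/(4x^2 + y^2)
  ∂F/∂y = 2y/(4x^2 + y^2)

so d/dx[F(x, y(x))] = ∂F/∂x + (∂F/∂y)·y' = 0. Rearranging,
  dy/dx = -(∂F/∂x)/(∂F/∂y) = -(8x/(4x^2 + y^2))/(2y/(4x^2 + y^2)) = -4x/y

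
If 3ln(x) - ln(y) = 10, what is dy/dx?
Apply d/dx to both sides, remembering that y depends on x. Each occurrence of y therefore brings in a y' = dy/dx via the chain rule.

With F(x, y) equal to the left-hand side minus the right, differentiate F term by term:
  d/dx[3ln(x)] = 3/x
  d/dx[-ln(y)] = -y'/y
  d/dx[-10] = 0
Adding these up, d/dx[F] = 0 becomes
  (3/x) + (-1/y)·y' = 0,
so isolating y',
  dy/dx = -(3/x)/(-1/y) = 3y/x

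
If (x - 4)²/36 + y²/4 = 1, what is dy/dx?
Apply d/dx to both sides, remembering that y depends on x. Each occurrence of y therefore brings in a y' = dy/dx via the chain rule.

With F(x, y) equal to the left-hand side minus the right, differentiate F term by term:
  d/dx[y^2/4] = y·y'/2
  d/dx[(x - 4)^2/36] = x/18 - 2/9
  d/dx[-1] = 0
Adding these up, d/dx[F] = 0 becomes
  (x/18 - 2/9) + (y/2)·y' = 0,
so isolating y',
  dy/dx = -(x/18 - 2/9)/(y/2)
        = -((x - 4)/18)/(y/2) = (4 - x)/(9y)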